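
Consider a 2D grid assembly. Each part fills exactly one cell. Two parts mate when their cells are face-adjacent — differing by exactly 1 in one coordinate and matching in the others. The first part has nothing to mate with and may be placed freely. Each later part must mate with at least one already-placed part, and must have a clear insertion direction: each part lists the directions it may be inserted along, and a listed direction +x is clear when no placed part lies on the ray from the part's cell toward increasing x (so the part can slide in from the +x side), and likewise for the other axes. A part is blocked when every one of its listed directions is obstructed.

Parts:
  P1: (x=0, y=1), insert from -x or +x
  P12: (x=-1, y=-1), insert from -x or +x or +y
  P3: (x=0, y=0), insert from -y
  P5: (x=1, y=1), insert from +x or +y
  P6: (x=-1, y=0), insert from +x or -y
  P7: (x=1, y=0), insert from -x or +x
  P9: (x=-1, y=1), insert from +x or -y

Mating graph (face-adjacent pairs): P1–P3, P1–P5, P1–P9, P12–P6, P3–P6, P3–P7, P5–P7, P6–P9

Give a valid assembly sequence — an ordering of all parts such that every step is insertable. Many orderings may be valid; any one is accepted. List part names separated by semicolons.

1. P1@(0, 1) [-x clear] — {P1}
2. P3@(0, 0) [-y clear] — {P1, P3}
3. P7@(1, 0) [+x clear] — {P1, P3, P7}
4. P5@(1, 1) [+x clear] — {P1, P3, P5, P7}
5. P9@(-1, 1) [-y clear] — {P1, P3, P5, P7, P9}
6. P6@(-1, 0) [-y clear] — {P1, P3, P5, P6, P7, P9}
7. P12@(-1, -1) [-x clear] — {P1, P12, P3, P5, P6, P7, P9}

P1; P3; P7; P5; P9; P6; P12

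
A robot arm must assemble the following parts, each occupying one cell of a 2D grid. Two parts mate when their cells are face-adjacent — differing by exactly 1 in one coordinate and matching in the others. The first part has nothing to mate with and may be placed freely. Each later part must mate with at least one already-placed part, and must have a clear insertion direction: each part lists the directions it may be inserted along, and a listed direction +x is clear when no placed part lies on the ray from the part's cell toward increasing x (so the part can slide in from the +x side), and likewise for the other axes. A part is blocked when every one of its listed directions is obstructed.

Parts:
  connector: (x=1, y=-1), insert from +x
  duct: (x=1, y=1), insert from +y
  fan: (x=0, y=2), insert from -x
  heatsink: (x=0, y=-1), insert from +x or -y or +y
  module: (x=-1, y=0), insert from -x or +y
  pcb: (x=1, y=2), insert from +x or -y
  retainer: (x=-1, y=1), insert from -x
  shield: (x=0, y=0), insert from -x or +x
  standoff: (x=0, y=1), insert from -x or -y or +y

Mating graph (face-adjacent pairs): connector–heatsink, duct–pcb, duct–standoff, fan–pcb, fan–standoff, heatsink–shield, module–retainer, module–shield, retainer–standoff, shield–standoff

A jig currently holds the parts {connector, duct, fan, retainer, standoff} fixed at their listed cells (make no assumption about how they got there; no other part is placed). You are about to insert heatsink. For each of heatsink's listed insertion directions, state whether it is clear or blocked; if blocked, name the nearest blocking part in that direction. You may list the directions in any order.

+x: nearest on ray is connector@(1, -1) ⇒ blocked
-y: ray from heatsink(0, -1) has no placed part ⇒ clear
+y: nearest on ray is standoff@(0, 1) ⇒ blocked

+x: blocked by connector; +y: blocked by standoff; -y: clear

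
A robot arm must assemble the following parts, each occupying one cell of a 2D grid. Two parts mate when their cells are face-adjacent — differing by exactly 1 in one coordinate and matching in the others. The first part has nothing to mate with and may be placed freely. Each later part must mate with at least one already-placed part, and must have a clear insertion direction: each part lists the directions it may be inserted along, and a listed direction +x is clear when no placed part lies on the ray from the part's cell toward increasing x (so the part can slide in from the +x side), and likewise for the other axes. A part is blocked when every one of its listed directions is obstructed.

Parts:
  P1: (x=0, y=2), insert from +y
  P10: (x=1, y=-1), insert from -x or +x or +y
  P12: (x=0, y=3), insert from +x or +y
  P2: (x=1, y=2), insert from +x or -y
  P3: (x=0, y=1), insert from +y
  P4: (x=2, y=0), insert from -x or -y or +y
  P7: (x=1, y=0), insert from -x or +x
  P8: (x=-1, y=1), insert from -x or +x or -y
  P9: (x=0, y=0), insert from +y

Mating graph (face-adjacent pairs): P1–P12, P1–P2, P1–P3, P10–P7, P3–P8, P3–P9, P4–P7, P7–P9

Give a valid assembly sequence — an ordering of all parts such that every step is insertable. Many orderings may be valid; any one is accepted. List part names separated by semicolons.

P10; P7; P9; P4; P3; P8; P1; P2; P12

1. P10@(1, -1) [-x clear] — {P10}
2. P7@(1, 0) [-x clear] — {P10, P7}
3. P9@(0, 0) [+y clear] — {P10, P7, P9}
4. P4@(2, 0) [-y clear] — {P10, P4, P7, P9}
5. P3@(0, 1) [+y clear] — {P10, P3, P4, P7, P9}
6. P8@(-1, 1) [-x clear] — {P10, P3, P4, P7, P8, P9}
7. P1@(0, 2) [+y clear] — {P1, P10, P3, P4, P7, P8, P9}
8. P2@(1, 2) [+x clear] — {P1, P10, P2, P3, P4, P7, P8, P9}
9. P12@(0, 3) [+x clear] — {P1, P10, P12, P2, P3, P4, P7, P8, P9}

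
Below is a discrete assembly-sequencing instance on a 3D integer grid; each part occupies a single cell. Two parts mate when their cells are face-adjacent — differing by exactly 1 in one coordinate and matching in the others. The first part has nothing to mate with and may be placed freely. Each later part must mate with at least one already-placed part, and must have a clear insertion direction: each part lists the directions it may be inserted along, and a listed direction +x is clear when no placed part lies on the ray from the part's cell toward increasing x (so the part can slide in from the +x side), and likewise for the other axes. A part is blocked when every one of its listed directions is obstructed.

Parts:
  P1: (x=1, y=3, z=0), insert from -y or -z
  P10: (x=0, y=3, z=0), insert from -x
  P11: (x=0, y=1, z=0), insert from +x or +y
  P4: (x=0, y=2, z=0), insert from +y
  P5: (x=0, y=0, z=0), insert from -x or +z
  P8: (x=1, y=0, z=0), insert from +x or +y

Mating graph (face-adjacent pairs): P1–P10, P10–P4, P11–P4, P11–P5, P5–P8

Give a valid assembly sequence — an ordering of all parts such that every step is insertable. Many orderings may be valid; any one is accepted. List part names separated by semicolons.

1. P11@(0, 1, 0) [+x clear] — {P11}
2. P5@(0, 0, 0) [-x clear] — {P11, P5}
3. P8@(1, 0, 0) [+x clear] — {P11, P5, P8}
4. P4@(0, 2, 0) [+y clear] — {P11, P4, P5, P8}
5. P10@(0, 3, 0) [-x clear] — {P10, P11, P4, P5, P8}
6. P1@(1, 3, 0) [-z clear] — {P1, P10, P11, P4, P5, P8}

P11; P5; P8; P4; P10; P1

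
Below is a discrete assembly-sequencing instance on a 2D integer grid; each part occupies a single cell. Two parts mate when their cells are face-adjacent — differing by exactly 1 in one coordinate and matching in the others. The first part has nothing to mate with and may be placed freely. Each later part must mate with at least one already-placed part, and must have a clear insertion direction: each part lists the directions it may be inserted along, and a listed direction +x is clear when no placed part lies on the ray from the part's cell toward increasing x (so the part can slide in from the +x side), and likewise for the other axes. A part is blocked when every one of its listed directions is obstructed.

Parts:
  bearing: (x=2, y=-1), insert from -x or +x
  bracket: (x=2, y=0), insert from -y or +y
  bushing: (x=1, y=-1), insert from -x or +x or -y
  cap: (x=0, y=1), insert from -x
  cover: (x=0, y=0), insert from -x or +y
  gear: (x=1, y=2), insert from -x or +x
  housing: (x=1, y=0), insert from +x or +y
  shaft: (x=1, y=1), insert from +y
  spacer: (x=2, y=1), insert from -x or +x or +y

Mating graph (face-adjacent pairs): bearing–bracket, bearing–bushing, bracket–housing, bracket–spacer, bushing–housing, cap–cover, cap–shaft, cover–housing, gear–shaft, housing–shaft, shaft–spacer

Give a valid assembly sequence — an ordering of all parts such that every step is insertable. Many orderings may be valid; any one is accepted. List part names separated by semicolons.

1. spacer@(2, 1) [-x clear] — {spacer}
2. shaft@(1, 1) [+y clear] — {shaft, spacer}
3. housing@(1, 0) [+x clear] — {housing, shaft, spacer}
4. bushing@(1, -1) [-x clear] — {bushing, housing, shaft, spacer}
5. gear@(1, 2) [-x clear] — {bushing, gear, housing, shaft, spacer}
6. cover@(0, 0) [-x clear] — {bushing, cover, gear, housing, shaft, spacer}
7. cap@(0, 1) [-x clear] — {bushing, cap, cover, gear, housing, shaft, spacer}
8. bracket@(2, 0) [-y clear] — {bracket, bushing, cap, cover, gear, housing, shaft, spacer}
9. bearing@(2, -1) [+x clear] — {bearing, bracket, bushing, cap, cover, gear, housing, shaft, spacer}

spacer; shaft; housing; bushing; gear; cover; cap; bracket; bearing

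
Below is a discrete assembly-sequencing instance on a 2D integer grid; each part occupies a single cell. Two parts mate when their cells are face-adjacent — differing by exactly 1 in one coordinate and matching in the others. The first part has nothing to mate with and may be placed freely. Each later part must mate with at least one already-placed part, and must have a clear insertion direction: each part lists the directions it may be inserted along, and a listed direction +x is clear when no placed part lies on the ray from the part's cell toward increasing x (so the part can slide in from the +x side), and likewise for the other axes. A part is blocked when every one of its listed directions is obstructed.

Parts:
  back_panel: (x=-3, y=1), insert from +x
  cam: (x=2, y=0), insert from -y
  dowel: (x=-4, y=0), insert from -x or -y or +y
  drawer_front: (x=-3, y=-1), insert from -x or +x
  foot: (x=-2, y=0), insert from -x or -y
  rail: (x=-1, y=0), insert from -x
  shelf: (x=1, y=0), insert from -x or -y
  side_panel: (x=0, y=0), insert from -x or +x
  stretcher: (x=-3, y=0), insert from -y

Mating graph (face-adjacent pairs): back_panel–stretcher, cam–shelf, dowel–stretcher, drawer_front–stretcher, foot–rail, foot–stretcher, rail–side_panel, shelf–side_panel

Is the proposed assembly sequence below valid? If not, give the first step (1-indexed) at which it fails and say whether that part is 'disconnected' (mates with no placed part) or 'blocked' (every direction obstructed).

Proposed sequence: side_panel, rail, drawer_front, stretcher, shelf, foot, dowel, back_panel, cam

1. side_panel@(0, 0) [-x clear] — {side_panel}
2. rail@(-1, 0) [-x clear] — {rail, side_panel}
3. drawer_front@(-3, -1) — no placed neighbour ⇒ disconnected

Invalid at step 3 (disconnected)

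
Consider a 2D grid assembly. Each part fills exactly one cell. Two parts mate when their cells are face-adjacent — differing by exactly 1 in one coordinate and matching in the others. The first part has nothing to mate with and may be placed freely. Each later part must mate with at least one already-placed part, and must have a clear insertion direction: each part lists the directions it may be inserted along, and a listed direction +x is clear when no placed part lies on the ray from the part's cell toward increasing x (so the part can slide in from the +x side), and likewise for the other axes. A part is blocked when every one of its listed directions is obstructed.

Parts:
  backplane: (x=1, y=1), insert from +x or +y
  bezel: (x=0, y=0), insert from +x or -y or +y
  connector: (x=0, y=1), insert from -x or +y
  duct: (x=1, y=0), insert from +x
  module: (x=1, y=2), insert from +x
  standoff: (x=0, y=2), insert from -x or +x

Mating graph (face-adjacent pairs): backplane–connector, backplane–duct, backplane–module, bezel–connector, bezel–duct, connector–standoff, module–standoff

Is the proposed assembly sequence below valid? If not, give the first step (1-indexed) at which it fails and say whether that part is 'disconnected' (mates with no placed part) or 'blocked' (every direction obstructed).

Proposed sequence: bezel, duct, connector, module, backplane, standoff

1. bezel@(0, 0) [+x clear] — {bezel}
2. duct@(1, 0) [+x clear] — {bezel, duct}
3. connector@(0, 1) [-x clear] — {bezel, connector, duct}
4. module@(1, 2) — no placed neighbour ⇒ disconnected

Invalid at step 4 (disconnected)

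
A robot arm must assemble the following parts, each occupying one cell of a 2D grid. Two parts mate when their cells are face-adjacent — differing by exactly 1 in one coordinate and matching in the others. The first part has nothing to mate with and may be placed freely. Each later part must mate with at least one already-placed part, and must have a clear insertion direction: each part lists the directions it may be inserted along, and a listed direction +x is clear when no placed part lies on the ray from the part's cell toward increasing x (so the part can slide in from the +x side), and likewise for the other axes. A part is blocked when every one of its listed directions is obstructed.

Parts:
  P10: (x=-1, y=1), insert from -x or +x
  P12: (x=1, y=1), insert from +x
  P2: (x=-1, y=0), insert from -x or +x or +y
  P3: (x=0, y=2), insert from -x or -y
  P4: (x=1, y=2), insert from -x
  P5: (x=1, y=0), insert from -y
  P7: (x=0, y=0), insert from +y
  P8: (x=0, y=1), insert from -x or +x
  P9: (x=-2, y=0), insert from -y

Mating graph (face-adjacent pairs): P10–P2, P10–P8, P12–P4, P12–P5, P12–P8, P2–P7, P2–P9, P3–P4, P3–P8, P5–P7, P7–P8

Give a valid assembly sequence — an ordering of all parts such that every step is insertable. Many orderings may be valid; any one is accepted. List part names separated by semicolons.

P7; P2; P10; P5; P9; P8; P12; P4; P3

1. P7@(0, 0) [+y clear] — {P7}
2. P2@(-1, 0) [-x clear] — {P2, P7}
3. P10@(-1, 1) [-x clear] — {P10, P2, P7}
4. P5@(1, 0) [-y clear] — {P10, P2, P5, P7}
5. P9@(-2, 0) [-y clear] — {P10, P2, P5, P7, P9}
6. P8@(0, 1) [+x clear] — {P10, P2, P5, P7, P8, P9}
7. P12@(1, 1) [+x clear] — {P10, P12, P2, P5, P7, P8, P9}
8. P4@(1, 2) [-x clear] — {P10, P12, P2, P4, P5, P7, P8, P9}
9. P3@(0, 2) [-x clear] — {P10, P12, P2, P3, P4, P5, P7, P8, P9}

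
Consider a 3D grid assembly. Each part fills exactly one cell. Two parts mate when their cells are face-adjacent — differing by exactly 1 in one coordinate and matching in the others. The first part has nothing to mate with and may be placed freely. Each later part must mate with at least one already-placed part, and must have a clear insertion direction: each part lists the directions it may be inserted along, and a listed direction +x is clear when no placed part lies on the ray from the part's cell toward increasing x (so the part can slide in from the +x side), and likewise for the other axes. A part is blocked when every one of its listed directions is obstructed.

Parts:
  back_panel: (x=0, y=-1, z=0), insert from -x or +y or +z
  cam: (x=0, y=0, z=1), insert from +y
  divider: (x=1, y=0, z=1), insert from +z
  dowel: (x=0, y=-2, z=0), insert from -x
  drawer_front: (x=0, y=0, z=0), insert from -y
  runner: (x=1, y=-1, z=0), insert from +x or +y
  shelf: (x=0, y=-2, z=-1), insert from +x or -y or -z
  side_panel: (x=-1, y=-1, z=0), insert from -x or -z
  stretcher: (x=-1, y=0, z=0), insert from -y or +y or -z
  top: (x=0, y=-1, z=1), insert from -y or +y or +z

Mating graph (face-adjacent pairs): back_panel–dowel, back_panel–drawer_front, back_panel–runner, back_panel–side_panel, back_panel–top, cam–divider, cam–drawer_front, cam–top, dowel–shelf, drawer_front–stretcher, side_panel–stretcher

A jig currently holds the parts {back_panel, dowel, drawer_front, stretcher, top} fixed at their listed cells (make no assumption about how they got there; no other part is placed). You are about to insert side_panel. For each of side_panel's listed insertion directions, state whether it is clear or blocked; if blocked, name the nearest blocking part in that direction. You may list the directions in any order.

-x: ray from side_panel(-1, -1, 0) has no placed part ⇒ clear
-z: ray from side_panel(-1, -1, 0) has no placed part ⇒ clear

-x: clear; -z: clear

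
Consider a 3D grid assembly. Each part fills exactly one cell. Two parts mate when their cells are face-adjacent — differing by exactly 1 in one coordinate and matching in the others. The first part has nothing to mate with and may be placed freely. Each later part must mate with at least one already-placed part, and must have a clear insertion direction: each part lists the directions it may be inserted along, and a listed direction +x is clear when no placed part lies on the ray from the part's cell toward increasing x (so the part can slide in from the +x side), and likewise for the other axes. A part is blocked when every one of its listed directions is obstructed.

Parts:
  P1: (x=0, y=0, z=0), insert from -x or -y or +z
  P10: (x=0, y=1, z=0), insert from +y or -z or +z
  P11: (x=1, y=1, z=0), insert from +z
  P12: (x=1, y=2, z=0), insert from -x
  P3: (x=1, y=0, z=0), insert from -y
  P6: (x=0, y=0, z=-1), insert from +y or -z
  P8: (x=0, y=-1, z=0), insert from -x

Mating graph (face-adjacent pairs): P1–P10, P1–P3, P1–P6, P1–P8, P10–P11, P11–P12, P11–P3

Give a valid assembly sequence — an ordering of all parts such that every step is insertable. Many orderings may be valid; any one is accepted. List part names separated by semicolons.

P8; P1; P6; P3; P11; P12; P10

1. P8@(0, -1, 0) [-x clear] — {P8}
2. P1@(0, 0, 0) [-x clear] — {P1, P8}
3. P6@(0, 0, -1) [+y clear] — {P1, P6, P8}
4. P3@(1, 0, 0) [-y clear] — {P1, P3, P6, P8}
5. P11@(1, 1, 0) [+z clear] — {P1, P11, P3, P6, P8}
6. P12@(1, 2, 0) [-x clear] — {P1, P11, P12, P3, P6, P8}
7. P10@(0, 1, 0) [+y clear] — {P1, P10, P11, P12, P3, P6, P8}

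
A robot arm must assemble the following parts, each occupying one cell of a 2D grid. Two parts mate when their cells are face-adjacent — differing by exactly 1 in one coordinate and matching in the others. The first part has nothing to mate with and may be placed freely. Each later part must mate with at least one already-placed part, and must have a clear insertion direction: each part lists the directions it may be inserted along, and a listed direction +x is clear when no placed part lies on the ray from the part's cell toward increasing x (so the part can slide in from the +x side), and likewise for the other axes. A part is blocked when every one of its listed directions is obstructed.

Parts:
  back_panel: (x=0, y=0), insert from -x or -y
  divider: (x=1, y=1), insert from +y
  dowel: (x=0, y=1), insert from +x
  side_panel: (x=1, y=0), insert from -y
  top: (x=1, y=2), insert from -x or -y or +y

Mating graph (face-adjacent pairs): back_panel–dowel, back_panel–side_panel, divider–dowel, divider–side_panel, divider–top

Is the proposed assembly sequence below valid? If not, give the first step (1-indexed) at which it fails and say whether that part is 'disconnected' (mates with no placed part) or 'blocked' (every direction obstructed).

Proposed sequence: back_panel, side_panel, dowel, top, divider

Invalid at step 4 (disconnected)

1. back_panel@(0, 0) [-x clear] — {back_panel}
2. side_panel@(1, 0) [-y clear] — {back_panel, side_panel}
3. dowel@(0, 1) [+x clear] — {back_panel, dowel, side_panel}
4. top@(1, 2) — no placed neighbour ⇒ disconnected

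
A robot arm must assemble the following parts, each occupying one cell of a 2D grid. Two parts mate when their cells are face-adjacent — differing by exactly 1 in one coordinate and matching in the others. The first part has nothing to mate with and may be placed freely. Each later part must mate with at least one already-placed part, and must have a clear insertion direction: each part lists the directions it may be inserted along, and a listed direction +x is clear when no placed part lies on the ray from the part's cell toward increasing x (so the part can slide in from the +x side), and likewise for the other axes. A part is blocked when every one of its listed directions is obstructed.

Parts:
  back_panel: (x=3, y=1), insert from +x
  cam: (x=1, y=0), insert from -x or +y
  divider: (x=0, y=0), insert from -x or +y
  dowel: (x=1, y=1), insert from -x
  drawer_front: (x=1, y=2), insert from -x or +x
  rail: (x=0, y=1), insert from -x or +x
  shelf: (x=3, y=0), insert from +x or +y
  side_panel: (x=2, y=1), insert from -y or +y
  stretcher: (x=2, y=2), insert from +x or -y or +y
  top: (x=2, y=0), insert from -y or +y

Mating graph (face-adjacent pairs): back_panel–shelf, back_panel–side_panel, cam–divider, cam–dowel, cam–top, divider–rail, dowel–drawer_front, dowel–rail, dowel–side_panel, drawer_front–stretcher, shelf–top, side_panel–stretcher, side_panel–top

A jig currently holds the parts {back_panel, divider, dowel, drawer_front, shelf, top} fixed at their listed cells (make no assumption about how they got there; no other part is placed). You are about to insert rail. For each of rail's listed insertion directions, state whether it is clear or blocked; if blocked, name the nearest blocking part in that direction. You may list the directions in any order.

-x: ray from rail(0, 1) has no placed part ⇒ clear
+x: nearest on ray is dowel@(1, 1) ⇒ blocked

+x: blocked by dowel; -x: clear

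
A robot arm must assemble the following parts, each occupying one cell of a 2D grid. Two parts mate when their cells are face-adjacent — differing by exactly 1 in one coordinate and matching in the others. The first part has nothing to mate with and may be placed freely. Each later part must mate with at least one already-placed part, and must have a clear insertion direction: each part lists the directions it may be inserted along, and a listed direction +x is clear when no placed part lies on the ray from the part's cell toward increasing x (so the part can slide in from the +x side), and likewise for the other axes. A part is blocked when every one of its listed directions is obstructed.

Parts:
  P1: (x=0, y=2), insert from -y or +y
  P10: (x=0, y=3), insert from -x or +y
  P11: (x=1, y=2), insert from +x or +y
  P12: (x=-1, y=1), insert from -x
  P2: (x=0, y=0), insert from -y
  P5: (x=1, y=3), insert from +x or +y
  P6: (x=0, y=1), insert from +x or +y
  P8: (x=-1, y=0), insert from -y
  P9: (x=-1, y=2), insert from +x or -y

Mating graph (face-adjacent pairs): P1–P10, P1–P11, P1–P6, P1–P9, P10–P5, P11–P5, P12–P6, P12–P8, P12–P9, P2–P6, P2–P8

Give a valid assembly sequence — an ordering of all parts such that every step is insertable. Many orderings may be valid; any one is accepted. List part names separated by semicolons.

1. P2@(0, 0) [-y clear] — {P2}
2. P8@(-1, 0) [-y clear] — {P2, P8}
3. P12@(-1, 1) [-x clear] — {P12, P2, P8}
4. P6@(0, 1) [+x clear] — {P12, P2, P6, P8}
5. P9@(-1, 2) [+x clear] — {P12, P2, P6, P8, P9}
6. P1@(0, 2) [+y clear] — {P1, P12, P2, P6, P8, P9}
7. P10@(0, 3) [-x clear] — {P1, P10, P12, P2, P6, P8, P9}
8. P5@(1, 3) [+x clear] — {P1, P10, P12, P2, P5, P6, P8, P9}
9. P11@(1, 2) [+x clear] — {P1, P10, P11, P12, P2, P5, P6, P8, P9}

P2; P8; P12; P6; P9; P1; P10; P5; P11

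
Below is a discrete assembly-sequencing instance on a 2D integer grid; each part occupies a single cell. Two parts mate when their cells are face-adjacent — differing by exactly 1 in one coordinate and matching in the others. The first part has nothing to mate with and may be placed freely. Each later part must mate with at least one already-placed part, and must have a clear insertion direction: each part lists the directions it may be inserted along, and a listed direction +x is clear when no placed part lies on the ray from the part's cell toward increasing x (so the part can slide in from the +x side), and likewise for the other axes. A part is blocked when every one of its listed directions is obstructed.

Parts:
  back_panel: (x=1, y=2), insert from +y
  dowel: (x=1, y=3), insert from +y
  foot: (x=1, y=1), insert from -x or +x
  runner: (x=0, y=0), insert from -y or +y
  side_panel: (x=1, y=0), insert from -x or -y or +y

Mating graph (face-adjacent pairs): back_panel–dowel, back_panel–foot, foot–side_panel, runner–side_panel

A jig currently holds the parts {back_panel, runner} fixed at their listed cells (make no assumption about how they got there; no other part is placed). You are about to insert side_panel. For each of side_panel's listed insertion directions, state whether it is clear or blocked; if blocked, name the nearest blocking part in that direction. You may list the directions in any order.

+y: blocked by back_panel; -x: blocked by runner; -y: clear

-x: nearest on ray is runner@(0, 0) ⇒ blocked
-y: ray from side_panel(1, 0) has no placed part ⇒ clear
+y: nearest on ray is back_panel@(1, 2) ⇒ blocked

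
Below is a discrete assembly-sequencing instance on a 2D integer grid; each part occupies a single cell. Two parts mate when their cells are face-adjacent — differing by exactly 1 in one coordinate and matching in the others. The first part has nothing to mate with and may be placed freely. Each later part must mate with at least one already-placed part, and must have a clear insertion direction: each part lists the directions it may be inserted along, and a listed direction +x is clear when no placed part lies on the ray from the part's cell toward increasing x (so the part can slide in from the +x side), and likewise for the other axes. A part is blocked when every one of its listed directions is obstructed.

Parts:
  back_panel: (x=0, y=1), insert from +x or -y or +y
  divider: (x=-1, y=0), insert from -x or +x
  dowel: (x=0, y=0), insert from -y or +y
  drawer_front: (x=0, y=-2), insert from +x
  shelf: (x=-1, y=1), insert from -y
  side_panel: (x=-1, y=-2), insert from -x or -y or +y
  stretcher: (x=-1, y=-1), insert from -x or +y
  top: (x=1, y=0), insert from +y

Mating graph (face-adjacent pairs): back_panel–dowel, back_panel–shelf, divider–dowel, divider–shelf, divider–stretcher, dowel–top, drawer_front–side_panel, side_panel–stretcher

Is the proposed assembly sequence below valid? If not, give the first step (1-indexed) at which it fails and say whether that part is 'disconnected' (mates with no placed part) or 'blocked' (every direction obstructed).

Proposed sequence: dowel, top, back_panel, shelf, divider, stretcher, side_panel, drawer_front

1. dowel@(0, 0) [-y clear] — {dowel}
2. top@(1, 0) [+y clear] — {dowel, top}
3. back_panel@(0, 1) [+x clear] — {back_panel, dowel, top}
4. shelf@(-1, 1) [-y clear] — {back_panel, dowel, shelf, top}
5. divider@(-1, 0) [-x clear] — {back_panel, divider, dowel, shelf, top}
6. stretcher@(-1, -1) [-x clear] — {back_panel, divider, dowel, shelf, stretcher, top}
7. side_panel@(-1, -2) [-x clear] — {back_panel, divider, dowel, shelf, side_panel, stretcher, top}
8. drawer_front@(0, -2) [+x clear] — {back_panel, divider, dowel, drawer_front, shelf, side_panel, stretcher, top}

Valid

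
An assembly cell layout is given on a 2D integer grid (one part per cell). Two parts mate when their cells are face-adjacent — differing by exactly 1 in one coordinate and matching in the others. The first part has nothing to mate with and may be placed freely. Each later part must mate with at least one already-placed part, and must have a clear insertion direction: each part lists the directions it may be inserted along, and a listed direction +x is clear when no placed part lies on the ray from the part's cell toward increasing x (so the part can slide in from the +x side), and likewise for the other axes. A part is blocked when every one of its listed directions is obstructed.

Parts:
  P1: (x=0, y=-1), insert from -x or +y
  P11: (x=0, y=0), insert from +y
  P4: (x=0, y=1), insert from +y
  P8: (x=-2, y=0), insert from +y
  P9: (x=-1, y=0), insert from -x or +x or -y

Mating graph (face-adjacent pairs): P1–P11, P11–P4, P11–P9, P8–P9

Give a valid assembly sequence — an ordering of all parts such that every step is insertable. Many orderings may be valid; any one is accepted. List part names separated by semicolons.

P1; P11; P4; P9; P8

1. P1@(0, -1) [-x clear] — {P1}
2. P11@(0, 0) [+y clear] — {P1, P11}
3. P4@(0, 1) [+y clear] — {P1, P11, P4}
4. P9@(-1, 0) [-x clear] — {P1, P11, P4, P9}
5. P8@(-2, 0) [+y clear] — {P1, P11, P4, P8, P9}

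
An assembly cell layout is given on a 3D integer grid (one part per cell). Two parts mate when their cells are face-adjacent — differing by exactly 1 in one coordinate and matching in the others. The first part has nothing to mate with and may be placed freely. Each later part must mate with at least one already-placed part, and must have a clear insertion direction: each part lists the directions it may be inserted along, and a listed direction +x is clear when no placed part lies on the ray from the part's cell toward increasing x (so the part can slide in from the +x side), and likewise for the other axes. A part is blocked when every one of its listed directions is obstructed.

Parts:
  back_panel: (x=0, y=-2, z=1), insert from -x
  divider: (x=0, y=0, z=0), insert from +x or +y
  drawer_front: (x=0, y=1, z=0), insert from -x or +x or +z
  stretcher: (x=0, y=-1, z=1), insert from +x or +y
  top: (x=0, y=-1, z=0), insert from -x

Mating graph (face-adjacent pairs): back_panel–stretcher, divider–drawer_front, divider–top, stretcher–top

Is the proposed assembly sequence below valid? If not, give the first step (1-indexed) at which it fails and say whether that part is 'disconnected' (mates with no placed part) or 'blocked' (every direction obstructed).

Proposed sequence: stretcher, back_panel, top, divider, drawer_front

Valid

1. stretcher@(0, -1, 1) [+x clear] — {stretcher}
2. back_panel@(0, -2, 1) [-x clear] — {back_panel, stretcher}
3. top@(0, -1, 0) [-x clear] — {back_panel, stretcher, top}
4. divider@(0, 0, 0) [+x clear] — {back_panel, divider, stretcher, top}
5. drawer_front@(0, 1, 0) [-x clear] — {back_panel, divider, drawer_front, stretcher, top}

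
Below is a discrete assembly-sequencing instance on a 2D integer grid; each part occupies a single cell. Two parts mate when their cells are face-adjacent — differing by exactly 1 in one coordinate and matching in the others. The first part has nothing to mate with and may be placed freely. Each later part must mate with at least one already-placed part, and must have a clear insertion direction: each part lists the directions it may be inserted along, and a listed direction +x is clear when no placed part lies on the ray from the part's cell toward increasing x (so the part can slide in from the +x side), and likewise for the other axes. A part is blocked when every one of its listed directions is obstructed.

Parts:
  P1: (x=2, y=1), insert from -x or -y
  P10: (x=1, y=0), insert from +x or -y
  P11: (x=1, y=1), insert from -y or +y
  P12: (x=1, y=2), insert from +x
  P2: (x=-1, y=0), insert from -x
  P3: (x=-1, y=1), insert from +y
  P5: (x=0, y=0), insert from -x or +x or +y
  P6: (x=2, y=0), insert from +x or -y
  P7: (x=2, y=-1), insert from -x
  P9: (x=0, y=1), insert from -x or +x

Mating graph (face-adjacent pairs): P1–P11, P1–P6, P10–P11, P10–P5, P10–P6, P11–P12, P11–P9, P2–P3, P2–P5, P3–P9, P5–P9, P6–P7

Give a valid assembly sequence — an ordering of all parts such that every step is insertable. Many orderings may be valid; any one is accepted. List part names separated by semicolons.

P2; P5; P9; P10; P3; P11; P12; P1; P6; P7

1. P2@(-1, 0) [-x clear] — {P2}
2. P5@(0, 0) [+x clear] — {P2, P5}
3. P9@(0, 1) [-x clear] — {P2, P5, P9}
4. P10@(1, 0) [+x clear] — {P10, P2, P5, P9}
5. P3@(-1, 1) [+y clear] — {P10, P2, P3, P5, P9}
6. P11@(1, 1) [+y clear] — {P10, P11, P2, P3, P5, P9}
7. P12@(1, 2) [+x clear] — {P10, P11, P12, P2, P3, P5, P9}
8. P1@(2, 1) [-y clear] — {P1, P10, P11, P12, P2, P3, P5, P9}
9. P6@(2, 0) [+x clear] — {P1, P10, P11, P12, P2, P3, P5, P6, P9}
10. P7@(2, -1) [-x clear] — {P1, P10, P11, P12, P2, P3, P5, P6, P7, P9}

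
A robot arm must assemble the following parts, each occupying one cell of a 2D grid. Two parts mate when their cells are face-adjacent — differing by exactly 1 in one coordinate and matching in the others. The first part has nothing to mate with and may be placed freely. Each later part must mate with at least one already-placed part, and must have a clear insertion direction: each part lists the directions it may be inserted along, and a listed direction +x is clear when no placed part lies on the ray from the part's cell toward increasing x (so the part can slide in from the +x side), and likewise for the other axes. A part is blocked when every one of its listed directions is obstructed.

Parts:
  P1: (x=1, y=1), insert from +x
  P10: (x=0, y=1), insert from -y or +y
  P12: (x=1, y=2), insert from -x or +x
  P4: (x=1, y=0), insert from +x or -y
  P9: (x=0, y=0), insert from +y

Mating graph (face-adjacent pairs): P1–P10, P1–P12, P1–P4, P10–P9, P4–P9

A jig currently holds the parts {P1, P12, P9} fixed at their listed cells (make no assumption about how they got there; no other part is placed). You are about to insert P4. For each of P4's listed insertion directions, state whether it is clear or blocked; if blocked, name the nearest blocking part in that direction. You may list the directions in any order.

+x: ray from P4(1, 0) has no placed part ⇒ clear
-y: ray from P4(1, 0) has no placed part ⇒ clear

+x: clear; -y: clear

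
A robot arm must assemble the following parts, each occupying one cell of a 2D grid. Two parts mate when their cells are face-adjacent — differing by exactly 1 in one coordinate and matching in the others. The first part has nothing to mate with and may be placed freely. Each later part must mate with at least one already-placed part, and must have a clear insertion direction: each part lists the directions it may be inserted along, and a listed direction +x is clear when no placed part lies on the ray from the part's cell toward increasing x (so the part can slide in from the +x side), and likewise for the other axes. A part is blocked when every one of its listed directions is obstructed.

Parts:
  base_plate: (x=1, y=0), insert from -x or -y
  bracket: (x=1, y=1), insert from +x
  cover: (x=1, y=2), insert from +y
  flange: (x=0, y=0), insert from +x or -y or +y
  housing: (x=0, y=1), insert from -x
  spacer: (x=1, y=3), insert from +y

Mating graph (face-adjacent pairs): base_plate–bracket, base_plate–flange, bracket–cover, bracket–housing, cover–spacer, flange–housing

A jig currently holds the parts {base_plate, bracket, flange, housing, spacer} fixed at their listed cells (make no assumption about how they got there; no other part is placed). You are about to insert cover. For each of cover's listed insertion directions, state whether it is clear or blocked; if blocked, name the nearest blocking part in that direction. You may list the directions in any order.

+y: nearest on ray is spacer@(1, 3) ⇒ blocked

+y: blocked by spacer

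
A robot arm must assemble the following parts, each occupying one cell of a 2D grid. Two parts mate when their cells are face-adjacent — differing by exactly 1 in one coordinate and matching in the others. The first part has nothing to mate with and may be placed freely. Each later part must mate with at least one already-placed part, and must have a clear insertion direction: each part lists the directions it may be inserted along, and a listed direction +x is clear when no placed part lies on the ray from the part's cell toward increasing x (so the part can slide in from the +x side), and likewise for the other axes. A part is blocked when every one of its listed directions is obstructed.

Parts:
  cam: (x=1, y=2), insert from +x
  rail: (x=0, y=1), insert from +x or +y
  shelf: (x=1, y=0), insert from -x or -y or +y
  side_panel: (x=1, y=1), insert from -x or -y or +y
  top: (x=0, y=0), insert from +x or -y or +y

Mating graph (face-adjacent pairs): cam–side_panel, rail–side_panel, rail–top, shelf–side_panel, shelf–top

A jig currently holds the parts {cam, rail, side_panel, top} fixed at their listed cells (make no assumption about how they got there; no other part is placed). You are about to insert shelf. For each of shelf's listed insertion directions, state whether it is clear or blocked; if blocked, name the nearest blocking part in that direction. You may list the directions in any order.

-x: nearest on ray is top@(0, 0) ⇒ blocked
-y: ray from shelf(1, 0) has no placed part ⇒ clear
+y: nearest on ray is side_panel@(1, 1) ⇒ blocked

+y: blocked by side_panel; -x: blocked by top; -y: clear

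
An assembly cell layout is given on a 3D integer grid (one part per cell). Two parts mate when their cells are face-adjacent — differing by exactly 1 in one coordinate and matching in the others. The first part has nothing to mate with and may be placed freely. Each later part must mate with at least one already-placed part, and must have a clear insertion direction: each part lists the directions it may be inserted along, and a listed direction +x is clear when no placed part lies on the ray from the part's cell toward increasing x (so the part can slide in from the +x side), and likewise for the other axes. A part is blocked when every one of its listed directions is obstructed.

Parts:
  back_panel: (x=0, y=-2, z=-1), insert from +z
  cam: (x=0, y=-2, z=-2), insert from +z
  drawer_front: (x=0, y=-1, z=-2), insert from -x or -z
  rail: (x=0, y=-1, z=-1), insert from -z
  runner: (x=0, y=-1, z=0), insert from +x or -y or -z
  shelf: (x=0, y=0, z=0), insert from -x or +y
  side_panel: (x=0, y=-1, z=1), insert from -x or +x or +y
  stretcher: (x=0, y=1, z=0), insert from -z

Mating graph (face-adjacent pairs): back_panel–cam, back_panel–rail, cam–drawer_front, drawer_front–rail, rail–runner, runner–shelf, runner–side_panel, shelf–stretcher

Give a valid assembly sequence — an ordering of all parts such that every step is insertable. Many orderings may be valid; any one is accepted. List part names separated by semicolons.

1. cam@(0, -2, -2) [+z clear] — {cam}
2. back_panel@(0, -2, -1) [+z clear] — {back_panel, cam}
3. rail@(0, -1, -1) [-z clear] — {back_panel, cam, rail}
4. runner@(0, -1, 0) [+x clear] — {back_panel, cam, rail, runner}
5. shelf@(0, 0, 0) [-x clear] — {back_panel, cam, rail, runner, shelf}
6. side_panel@(0, -1, 1) [-x clear] — {back_panel, cam, rail, runner, shelf, side_panel}
7. stretcher@(0, 1, 0) [-z clear] — {back_panel, cam, rail, runner, shelf, side_panel, stretcher}
8. drawer_front@(0, -1, -2) [-x clear] — {back_panel, cam, drawer_front, rail, runner, shelf, side_panel, stretcher}

cam; back_panel; rail; runner; shelf; side_panel; stretcher; drawer_front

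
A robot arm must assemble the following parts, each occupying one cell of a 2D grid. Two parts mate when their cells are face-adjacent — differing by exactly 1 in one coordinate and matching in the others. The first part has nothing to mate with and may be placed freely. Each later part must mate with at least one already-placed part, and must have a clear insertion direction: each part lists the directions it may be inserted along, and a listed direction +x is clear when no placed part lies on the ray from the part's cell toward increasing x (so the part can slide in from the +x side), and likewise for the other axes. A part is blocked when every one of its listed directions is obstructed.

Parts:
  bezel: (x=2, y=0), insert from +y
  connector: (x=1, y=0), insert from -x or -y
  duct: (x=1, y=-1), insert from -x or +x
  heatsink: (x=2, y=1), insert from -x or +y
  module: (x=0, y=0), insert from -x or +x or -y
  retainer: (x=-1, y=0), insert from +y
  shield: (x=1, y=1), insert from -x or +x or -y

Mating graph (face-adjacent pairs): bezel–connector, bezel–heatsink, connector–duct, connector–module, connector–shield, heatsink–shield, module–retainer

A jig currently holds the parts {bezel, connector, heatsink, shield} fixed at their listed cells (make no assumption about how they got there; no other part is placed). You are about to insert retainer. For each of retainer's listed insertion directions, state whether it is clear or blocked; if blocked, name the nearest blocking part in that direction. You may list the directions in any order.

+y: clear

+y: ray from retainer(-1, 0) has no placed part ⇒ clear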